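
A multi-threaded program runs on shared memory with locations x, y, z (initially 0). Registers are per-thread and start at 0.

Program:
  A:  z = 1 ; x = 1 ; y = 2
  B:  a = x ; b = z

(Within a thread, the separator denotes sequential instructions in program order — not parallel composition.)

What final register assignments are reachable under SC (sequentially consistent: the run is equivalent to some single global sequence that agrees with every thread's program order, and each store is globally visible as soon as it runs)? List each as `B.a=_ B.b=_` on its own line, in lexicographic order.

B.a=0 B.b=0
B.a=0 B.b=1
B.a=1 B.b=1

outcome vector order: (B.a,B.b)
|SC outcomes| = 3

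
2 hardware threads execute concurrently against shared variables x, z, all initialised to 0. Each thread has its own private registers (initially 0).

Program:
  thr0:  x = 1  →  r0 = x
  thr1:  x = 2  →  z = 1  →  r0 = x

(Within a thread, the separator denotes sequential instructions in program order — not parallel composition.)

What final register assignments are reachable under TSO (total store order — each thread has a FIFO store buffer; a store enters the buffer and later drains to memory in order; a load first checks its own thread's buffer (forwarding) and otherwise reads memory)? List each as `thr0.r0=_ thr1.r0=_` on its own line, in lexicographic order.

thr0.r0=1 thr1.r0=1
thr0.r0=1 thr1.r0=2
thr0.r0=2 thr1.r0=2

outcome vector order: (thr0.r0,thr1.r0)
|TSO outcomes| = 3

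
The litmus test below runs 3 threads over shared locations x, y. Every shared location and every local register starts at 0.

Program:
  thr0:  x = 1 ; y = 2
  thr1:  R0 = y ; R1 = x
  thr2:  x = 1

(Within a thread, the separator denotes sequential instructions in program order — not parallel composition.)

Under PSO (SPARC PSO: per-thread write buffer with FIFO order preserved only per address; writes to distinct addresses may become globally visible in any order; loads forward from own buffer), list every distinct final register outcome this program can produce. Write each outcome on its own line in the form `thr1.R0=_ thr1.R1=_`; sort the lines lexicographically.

outcome vector order: (thr1.R0,thr1.R1)
|PSO outcomes| = 4

thr1.R0=0 thr1.R1=0
thr1.R0=0 thr1.R1=1
thr1.R0=2 thr1.R1=0
thr1.R0=2 thr1.R1=1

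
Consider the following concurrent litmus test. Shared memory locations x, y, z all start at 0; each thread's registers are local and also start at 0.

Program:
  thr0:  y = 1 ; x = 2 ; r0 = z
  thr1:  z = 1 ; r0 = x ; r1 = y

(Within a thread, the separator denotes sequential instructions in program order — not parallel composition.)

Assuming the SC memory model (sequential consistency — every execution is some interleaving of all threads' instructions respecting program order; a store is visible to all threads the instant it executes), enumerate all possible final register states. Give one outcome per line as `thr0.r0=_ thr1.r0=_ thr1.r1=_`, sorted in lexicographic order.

thr0.r0=0 thr1.r0=2 thr1.r1=1
thr0.r0=1 thr1.r0=0 thr1.r1=0
thr0.r0=1 thr1.r0=0 thr1.r1=1
thr0.r0=1 thr1.r0=2 thr1.r1=1

outcome vector order: (thr0.r0,thr1.r0,thr1.r1)
|SC outcomes| = 4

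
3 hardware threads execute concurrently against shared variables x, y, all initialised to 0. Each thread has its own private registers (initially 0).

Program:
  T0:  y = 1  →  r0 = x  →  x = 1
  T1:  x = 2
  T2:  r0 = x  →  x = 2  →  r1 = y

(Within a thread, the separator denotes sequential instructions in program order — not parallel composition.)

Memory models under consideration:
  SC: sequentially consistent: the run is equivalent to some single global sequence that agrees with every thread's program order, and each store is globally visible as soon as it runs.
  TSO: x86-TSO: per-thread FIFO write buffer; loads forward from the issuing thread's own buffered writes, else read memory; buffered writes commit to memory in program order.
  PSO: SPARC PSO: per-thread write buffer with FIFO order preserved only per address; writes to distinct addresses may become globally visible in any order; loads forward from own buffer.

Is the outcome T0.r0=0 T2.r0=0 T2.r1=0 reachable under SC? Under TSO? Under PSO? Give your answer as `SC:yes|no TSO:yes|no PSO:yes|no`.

SC:no TSO:yes PSO:yes

outcome vector order: (T0.r0,T2.r0,T2.r1)
[SC] allowed = {001 011 021 200 201 211 220 221}
[TSO] allowed = {000 001 011 020 021 200 201 211 220 221}
[PSO] allowed = {000 001 010 011 020 021 200 201 210 211 220 221}
target 000 ∈ {TSO,PSO}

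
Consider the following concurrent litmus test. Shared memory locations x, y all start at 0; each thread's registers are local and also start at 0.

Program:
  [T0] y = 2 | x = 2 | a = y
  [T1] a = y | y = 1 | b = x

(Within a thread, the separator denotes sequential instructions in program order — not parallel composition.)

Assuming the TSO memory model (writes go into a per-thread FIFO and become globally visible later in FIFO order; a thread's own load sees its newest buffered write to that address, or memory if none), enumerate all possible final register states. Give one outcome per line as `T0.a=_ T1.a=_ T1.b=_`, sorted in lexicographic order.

T0.a=1 T1.a=0 T1.b=0
T0.a=1 T1.a=0 T1.b=2
T0.a=1 T1.a=2 T1.b=0
T0.a=1 T1.a=2 T1.b=2
T0.a=2 T1.a=0 T1.b=0
T0.a=2 T1.a=0 T1.b=2
T0.a=2 T1.a=2 T1.b=0
T0.a=2 T1.a=2 T1.b=2

outcome vector order: (T0.a,T1.a,T1.b)
|TSO outcomes| = 8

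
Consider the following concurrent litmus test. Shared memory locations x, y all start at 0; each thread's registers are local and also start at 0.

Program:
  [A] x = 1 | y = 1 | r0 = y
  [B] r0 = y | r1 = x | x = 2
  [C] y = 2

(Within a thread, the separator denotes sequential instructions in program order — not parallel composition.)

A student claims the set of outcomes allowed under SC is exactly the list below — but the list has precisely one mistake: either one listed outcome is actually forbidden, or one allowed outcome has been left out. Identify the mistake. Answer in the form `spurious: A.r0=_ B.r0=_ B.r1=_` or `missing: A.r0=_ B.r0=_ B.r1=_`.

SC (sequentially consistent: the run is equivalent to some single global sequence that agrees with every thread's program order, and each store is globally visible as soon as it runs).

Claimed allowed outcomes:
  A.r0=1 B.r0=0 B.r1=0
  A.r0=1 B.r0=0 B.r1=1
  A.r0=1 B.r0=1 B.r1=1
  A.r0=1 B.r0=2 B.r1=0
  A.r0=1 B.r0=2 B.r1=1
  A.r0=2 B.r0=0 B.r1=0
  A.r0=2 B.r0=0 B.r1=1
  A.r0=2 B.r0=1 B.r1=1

missing: A.r0=2 B.r0=2 B.r1=1

outcome vector order: (A.r0,B.r0,B.r1)
under SC → (1,0,0) (1,0,1) (1,1,1) (1,2,0) (1,2,1) (2,0,0) (2,0,1) (2,1,1) (2,2,1)
SC∖claimed = {(2,2,1)}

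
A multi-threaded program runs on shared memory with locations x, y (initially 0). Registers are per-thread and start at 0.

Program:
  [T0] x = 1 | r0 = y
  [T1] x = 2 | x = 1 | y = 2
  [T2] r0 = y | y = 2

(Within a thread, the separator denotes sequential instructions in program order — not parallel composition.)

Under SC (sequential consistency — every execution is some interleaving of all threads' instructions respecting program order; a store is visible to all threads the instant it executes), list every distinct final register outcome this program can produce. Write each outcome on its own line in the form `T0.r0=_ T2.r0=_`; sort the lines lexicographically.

outcome vector order: (T0.r0,T2.r0)
|SC outcomes| = 4

T0.r0=0 T2.r0=0
T0.r0=0 T2.r0=2
T0.r0=2 T2.r0=0
T0.r0=2 T2.r0=2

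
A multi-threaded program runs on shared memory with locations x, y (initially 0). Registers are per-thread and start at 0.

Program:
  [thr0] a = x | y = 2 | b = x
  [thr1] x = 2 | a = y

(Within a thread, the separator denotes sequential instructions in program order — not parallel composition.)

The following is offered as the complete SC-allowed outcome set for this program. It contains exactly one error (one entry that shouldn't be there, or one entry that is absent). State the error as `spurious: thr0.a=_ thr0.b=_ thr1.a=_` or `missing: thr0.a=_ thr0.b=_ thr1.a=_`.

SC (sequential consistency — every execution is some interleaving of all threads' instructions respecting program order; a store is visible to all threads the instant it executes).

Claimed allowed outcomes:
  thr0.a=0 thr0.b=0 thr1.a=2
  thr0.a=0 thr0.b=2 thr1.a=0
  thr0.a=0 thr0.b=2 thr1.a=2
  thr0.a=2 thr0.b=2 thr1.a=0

outcome vector order: (thr0.a,thr0.b,thr1.a)
[SC] allowed = {(0,0,2); (0,2,0); (0,2,2); (2,2,0); (2,2,2)}
SC∖claimed = {(2,2,2)}

missing: thr0.a=2 thr0.b=2 thr1.a=2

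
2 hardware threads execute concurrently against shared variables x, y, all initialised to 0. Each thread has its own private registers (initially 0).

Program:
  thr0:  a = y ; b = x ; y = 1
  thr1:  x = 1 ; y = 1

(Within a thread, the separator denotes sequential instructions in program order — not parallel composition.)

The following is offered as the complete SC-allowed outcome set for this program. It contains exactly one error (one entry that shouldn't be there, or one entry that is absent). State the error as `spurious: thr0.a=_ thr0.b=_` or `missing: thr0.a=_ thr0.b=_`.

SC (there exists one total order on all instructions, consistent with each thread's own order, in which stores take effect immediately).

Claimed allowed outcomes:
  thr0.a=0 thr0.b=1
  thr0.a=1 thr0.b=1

missing: thr0.a=0 thr0.b=0

outcome vector order: (thr0.a,thr0.b)
under SC → <0 0>, <0 1>, <1 1>
SC∖claimed = {<0 0>}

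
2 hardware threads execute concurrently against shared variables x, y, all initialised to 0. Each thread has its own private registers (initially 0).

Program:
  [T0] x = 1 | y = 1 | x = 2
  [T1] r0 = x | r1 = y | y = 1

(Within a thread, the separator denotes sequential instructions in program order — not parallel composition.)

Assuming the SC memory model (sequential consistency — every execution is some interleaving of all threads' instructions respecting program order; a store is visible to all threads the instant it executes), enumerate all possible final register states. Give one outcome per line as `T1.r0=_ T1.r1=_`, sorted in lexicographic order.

T1.r0=0 T1.r1=0
T1.r0=0 T1.r1=1
T1.r0=1 T1.r1=0
T1.r0=1 T1.r1=1
T1.r0=2 T1.r1=1

outcome vector order: (T1.r0,T1.r1)
|SC outcomes| = 5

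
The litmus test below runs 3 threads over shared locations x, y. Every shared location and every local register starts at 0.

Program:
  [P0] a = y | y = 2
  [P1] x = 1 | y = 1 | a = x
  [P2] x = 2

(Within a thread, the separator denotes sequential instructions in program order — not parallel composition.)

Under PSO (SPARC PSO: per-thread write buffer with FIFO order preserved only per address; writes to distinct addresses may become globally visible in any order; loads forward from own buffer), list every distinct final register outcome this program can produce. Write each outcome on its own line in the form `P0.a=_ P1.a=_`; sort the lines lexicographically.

outcome vector order: (P0.a,P1.a)
|PSO outcomes| = 4

P0.a=0 P1.a=1
P0.a=0 P1.a=2
P0.a=1 P1.a=1
P0.a=1 P1.a=2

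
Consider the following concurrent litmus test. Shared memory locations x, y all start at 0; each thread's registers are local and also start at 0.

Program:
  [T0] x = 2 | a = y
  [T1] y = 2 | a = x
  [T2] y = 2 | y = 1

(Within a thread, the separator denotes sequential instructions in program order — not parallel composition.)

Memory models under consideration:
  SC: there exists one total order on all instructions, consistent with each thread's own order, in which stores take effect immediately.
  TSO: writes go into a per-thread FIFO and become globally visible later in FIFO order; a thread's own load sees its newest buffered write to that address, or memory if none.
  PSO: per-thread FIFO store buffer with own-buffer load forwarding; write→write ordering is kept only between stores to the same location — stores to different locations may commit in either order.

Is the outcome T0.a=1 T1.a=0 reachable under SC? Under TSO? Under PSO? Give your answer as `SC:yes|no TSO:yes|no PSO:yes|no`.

outcome vector order: (T0.a,T1.a)
[SC] allowed = {(0,2); (1,0); (1,2); (2,0); (2,2)}
[TSO] allowed = {(0,0); (0,2); (1,0); (1,2); (2,0); (2,2)}
[PSO] allowed = {(0,0); (0,2); (1,0); (1,2); (2,0); (2,2)}
target (1,0) ∈ {SC,TSO,PSO}

SC:yes TSO:yes PSO:yes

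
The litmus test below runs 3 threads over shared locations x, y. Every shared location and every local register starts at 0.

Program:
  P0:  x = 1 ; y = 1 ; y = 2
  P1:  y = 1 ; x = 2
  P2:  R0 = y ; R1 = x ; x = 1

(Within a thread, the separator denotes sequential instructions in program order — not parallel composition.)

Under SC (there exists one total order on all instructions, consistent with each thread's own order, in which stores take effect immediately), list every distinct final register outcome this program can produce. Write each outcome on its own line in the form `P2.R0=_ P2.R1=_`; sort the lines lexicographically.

outcome vector order: (P2.R0,P2.R1)
|SC outcomes| = 8

P2.R0=0 P2.R1=0
P2.R0=0 P2.R1=1
P2.R0=0 P2.R1=2
P2.R0=1 P2.R1=0
P2.R0=1 P2.R1=1
P2.R0=1 P2.R1=2
P2.R0=2 P2.R1=1
P2.R0=2 P2.R1=2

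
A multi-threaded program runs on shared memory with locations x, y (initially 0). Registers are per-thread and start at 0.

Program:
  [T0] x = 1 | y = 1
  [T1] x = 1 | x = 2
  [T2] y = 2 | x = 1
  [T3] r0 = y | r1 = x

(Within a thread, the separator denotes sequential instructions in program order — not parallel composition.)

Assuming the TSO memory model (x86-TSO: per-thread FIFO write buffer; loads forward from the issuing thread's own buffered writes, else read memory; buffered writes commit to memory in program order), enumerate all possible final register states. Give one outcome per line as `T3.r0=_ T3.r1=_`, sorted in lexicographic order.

outcome vector order: (T3.r0,T3.r1)
|TSO outcomes| = 8

T3.r0=0 T3.r1=0
T3.r0=0 T3.r1=1
T3.r0=0 T3.r1=2
T3.r0=1 T3.r1=1
T3.r0=1 T3.r1=2
T3.r0=2 T3.r1=0
T3.r0=2 T3.r1=1
T3.r0=2 T3.r1=2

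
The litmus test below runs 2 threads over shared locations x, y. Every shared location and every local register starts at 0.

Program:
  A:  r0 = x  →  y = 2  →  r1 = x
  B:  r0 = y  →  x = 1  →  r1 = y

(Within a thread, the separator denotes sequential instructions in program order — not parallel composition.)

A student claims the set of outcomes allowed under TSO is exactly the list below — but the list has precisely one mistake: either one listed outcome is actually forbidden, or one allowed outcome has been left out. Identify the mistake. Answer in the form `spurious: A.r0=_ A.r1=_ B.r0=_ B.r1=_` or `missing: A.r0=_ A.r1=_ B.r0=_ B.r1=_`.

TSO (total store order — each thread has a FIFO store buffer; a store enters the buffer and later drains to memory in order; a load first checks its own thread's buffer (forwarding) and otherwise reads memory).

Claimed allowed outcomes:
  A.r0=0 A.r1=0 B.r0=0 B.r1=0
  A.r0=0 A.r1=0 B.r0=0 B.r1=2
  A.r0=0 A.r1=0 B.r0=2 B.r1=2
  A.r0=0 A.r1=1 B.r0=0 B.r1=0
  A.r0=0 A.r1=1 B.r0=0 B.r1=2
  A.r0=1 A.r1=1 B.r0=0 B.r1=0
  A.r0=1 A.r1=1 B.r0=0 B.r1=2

outcome vector order: (A.r0,A.r1,B.r0,B.r1)
under TSO → 0/0/0/0; 0/0/0/2; 0/0/2/2; 0/1/0/0; 0/1/0/2; 0/1/2/2; 1/1/0/0; 1/1/0/2
TSO∖claimed = {0/1/2/2}

missing: A.r0=0 A.r1=1 B.r0=2 B.r1=2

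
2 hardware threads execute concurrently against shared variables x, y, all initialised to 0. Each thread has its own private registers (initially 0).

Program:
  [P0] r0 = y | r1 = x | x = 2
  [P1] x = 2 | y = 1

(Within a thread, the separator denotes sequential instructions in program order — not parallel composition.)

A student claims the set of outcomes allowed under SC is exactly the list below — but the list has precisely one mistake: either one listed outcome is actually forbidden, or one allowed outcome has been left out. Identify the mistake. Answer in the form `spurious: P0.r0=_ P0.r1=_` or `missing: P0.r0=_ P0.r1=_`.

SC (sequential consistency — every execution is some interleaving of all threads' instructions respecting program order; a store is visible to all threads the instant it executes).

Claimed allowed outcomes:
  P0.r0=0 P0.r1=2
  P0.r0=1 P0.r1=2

outcome vector order: (P0.r0,P0.r1)
under SC → (0,0), (0,2), (1,2)
SC∖claimed = {(0,0)}

missing: P0.r0=0 P0.r1=0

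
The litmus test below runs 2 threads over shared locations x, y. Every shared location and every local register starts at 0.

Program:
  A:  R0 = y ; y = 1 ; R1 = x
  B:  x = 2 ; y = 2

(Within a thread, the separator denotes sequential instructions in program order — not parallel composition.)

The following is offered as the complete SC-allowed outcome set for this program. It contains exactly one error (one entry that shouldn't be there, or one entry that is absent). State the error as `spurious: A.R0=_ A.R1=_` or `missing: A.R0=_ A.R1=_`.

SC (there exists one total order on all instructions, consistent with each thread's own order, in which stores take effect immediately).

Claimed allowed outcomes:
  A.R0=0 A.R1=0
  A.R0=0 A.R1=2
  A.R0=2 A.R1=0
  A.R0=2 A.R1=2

outcome vector order: (A.R0,A.R1)
under SC → 0/0, 0/2, 2/2
claimed∖SC = {2/0}

spurious: A.R0=2 A.R1=0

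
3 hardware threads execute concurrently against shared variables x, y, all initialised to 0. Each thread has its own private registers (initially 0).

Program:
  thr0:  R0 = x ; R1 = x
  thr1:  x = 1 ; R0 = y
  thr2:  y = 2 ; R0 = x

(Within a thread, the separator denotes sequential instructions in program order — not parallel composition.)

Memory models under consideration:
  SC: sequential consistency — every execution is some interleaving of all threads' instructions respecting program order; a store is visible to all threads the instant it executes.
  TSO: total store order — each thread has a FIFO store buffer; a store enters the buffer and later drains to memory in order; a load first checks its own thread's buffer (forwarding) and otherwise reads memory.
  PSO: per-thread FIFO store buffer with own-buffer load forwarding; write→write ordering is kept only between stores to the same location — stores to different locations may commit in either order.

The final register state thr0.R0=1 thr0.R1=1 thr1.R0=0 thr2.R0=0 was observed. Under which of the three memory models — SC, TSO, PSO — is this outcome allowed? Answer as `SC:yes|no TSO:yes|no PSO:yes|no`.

SC:no TSO:yes PSO:yes

outcome vector order: (thr0.R0,thr0.R1,thr1.R0,thr2.R0)
under SC → 0/0/0/1 0/0/2/0 0/0/2/1 0/1/0/1 0/1/2/0 0/1/2/1 1/1/0/1 1/1/2/0 1/1/2/1
under TSO → 0/0/0/0 0/0/0/1 0/0/2/0 0/0/2/1 0/1/0/0 0/1/0/1 0/1/2/0 0/1/2/1 1/1/0/0 1/1/0/1 1/1/2/0 1/1/2/1
under PSO → 0/0/0/0 0/0/0/1 0/0/2/0 0/0/2/1 0/1/0/0 0/1/0/1 0/1/2/0 0/1/2/1 1/1/0/0 1/1/0/1 1/1/2/0 1/1/2/1
target 1/1/0/0 ∈ {TSO,PSO}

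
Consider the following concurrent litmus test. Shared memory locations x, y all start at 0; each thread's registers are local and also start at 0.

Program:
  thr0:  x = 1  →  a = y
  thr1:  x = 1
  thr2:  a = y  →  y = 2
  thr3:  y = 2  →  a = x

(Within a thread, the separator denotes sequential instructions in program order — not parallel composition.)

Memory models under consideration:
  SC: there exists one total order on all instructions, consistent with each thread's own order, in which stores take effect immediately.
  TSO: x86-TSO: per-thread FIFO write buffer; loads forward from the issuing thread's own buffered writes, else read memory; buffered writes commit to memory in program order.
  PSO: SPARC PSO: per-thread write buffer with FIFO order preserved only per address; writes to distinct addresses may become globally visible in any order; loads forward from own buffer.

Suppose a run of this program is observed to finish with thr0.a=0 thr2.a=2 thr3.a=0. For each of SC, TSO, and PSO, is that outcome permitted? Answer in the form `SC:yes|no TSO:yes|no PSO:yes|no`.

SC:no TSO:yes PSO:yes

outcome vector order: (thr0.a,thr2.a,thr3.a)
under SC → (0,0,1) (0,2,1) (2,0,0) (2,0,1) (2,2,0) (2,2,1)
under TSO → (0,0,0) (0,0,1) (0,2,0) (0,2,1) (2,0,0) (2,0,1) (2,2,0) (2,2,1)
under PSO → (0,0,0) (0,0,1) (0,2,0) (0,2,1) (2,0,0) (2,0,1) (2,2,0) (2,2,1)
target (0,2,0) ∈ {TSO,PSO}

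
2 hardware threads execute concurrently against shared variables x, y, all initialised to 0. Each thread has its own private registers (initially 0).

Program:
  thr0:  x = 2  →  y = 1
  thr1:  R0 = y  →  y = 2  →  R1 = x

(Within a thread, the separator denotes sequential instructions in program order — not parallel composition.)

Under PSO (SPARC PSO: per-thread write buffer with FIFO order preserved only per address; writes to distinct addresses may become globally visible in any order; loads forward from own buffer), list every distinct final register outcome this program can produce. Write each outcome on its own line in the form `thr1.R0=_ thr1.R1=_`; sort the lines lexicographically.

thr1.R0=0 thr1.R1=0
thr1.R0=0 thr1.R1=2
thr1.R0=1 thr1.R1=0
thr1.R0=1 thr1.R1=2

outcome vector order: (thr1.R0,thr1.R1)
|PSO outcomes| = 4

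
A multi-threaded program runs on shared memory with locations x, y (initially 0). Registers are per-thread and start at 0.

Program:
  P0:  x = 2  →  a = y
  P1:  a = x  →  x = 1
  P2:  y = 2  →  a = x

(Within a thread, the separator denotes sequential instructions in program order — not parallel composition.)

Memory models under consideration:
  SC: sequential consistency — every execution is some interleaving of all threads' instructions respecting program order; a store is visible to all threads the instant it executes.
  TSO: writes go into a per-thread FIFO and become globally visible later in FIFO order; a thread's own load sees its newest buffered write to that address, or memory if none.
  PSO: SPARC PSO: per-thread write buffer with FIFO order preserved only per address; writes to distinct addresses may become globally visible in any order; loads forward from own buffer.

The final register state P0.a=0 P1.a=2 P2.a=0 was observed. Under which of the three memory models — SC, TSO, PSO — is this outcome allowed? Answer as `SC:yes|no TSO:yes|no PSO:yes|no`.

outcome vector order: (P0.a,P1.a,P2.a)
SC: 10 outcomes — {001, 002, 021, 022, 200, 201, 202, 220, 221, 222}
TSO: 12 outcomes — {000, 001, 002, 020, 021, 022, 200, 201, 202, 220, 221, 222}
PSO: 12 outcomes — {000, 001, 002, 020, 021, 022, 200, 201, 202, 220, 221, 222}
target 020 ∈ {TSO,PSO}

SC:no TSO:yes PSO:yes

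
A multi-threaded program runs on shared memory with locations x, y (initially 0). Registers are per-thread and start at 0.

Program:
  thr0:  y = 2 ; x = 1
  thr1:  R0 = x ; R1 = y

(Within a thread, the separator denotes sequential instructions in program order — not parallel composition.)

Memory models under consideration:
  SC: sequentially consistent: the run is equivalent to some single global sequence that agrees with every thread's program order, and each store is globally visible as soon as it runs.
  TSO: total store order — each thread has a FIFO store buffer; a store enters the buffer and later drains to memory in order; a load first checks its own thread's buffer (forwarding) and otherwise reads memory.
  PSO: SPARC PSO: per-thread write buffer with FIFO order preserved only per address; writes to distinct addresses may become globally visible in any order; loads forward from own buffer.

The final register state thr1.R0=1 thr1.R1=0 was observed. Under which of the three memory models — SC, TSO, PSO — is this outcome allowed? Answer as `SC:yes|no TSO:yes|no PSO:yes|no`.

SC:no TSO:no PSO:yes

outcome vector order: (thr1.R0,thr1.R1)
under SC → <0 0>, <0 2>, <1 2>
under TSO → <0 0>, <0 2>, <1 2>
under PSO → <0 0>, <0 2>, <1 0>, <1 2>
target <1 0> ∈ {PSO}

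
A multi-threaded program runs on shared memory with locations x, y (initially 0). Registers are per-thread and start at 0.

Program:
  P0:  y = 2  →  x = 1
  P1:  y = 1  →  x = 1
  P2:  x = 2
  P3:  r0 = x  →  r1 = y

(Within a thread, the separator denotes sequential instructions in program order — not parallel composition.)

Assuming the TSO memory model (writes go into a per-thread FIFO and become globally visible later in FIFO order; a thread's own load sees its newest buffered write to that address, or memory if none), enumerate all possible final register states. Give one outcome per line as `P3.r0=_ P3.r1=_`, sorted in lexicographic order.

P3.r0=0 P3.r1=0
P3.r0=0 P3.r1=1
P3.r0=0 P3.r1=2
P3.r0=1 P3.r1=1
P3.r0=1 P3.r1=2
P3.r0=2 P3.r1=0
P3.r0=2 P3.r1=1
P3.r0=2 P3.r1=2

outcome vector order: (P3.r0,P3.r1)
|TSO outcomes| = 8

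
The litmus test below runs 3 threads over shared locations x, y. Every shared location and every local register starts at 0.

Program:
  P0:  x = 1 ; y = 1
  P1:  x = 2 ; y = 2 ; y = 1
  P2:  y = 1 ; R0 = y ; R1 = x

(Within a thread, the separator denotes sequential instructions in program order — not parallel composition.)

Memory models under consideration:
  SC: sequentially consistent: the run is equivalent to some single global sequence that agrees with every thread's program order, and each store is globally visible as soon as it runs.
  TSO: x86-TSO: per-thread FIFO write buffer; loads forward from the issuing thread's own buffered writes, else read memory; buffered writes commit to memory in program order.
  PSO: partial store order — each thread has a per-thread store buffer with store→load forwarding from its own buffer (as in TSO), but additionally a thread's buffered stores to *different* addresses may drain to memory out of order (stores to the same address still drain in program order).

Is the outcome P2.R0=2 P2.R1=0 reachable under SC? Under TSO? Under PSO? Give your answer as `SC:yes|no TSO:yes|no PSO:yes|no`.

SC:no TSO:no PSO:yes

outcome vector order: (P2.R0,P2.R1)
SC: 5 outcomes — {1/0 1/1 1/2 2/1 2/2}
TSO: 5 outcomes — {1/0 1/1 1/2 2/1 2/2}
PSO: 6 outcomes — {1/0 1/1 1/2 2/0 2/1 2/2}
target 2/0 ∈ {PSO}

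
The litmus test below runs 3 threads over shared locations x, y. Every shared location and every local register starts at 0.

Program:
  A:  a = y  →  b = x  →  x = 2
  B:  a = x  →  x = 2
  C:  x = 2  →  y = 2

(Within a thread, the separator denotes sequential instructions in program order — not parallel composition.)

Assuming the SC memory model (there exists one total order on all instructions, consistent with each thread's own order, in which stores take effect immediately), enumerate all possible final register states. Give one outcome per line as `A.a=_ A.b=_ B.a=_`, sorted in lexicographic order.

A.a=0 A.b=0 B.a=0
A.a=0 A.b=0 B.a=2
A.a=0 A.b=2 B.a=0
A.a=0 A.b=2 B.a=2
A.a=2 A.b=2 B.a=0
A.a=2 A.b=2 B.a=2

outcome vector order: (A.a,A.b,B.a)
|SC outcomes| = 6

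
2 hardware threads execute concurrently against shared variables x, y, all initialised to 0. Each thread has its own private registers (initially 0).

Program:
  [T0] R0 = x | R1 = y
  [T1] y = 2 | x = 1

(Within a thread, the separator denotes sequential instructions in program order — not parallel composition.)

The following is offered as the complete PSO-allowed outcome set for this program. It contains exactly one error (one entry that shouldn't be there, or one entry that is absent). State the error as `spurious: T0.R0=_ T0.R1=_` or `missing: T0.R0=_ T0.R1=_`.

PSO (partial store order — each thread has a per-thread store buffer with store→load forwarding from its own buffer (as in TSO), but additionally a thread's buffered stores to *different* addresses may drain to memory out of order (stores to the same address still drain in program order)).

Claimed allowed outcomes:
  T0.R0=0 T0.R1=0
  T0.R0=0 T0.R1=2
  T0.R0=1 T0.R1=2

missing: T0.R0=1 T0.R1=0

outcome vector order: (T0.R0,T0.R1)
PSO: 4 outcomes — {(0,0), (0,2), (1,0), (1,2)}
PSO∖claimed = {(1,0)}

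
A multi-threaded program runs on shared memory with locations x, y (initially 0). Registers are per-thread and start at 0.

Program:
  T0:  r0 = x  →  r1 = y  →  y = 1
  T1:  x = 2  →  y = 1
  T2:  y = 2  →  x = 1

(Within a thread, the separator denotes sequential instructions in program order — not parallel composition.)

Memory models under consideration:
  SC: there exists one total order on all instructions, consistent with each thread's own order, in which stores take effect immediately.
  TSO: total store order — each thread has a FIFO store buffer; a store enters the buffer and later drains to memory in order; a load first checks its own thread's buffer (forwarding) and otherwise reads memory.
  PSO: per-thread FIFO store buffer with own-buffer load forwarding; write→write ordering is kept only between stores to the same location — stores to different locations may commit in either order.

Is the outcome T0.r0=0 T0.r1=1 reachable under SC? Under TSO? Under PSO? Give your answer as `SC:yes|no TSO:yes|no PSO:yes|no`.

outcome vector order: (T0.r0,T0.r1)
SC: 8 outcomes — {0/0 0/1 0/2 1/1 1/2 2/0 2/1 2/2}
TSO: 8 outcomes — {0/0 0/1 0/2 1/1 1/2 2/0 2/1 2/2}
PSO: 9 outcomes — {0/0 0/1 0/2 1/0 1/1 1/2 2/0 2/1 2/2}
target 0/1 ∈ {SC,TSO,PSO}

SC:yes TSO:yes PSO:yes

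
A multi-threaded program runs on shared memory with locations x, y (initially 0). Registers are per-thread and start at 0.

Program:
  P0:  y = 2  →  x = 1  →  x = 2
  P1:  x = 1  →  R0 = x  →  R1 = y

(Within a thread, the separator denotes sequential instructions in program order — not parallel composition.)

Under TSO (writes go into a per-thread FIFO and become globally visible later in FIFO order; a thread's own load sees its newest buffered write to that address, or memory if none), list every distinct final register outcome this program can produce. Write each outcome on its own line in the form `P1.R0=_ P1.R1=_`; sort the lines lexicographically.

P1.R0=1 P1.R1=0
P1.R0=1 P1.R1=2
P1.R0=2 P1.R1=2

outcome vector order: (P1.R0,P1.R1)
|TSO outcomes| = 3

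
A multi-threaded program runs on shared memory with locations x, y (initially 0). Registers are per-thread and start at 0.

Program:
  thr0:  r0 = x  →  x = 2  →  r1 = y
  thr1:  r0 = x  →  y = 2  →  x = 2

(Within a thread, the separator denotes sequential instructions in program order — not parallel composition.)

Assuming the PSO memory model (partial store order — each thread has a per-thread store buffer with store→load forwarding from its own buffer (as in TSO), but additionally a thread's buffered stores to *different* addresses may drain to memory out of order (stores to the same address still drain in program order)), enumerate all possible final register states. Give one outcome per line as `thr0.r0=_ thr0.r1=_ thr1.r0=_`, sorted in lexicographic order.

outcome vector order: (thr0.r0,thr0.r1,thr1.r0)
|PSO outcomes| = 6

thr0.r0=0 thr0.r1=0 thr1.r0=0
thr0.r0=0 thr0.r1=0 thr1.r0=2
thr0.r0=0 thr0.r1=2 thr1.r0=0
thr0.r0=0 thr0.r1=2 thr1.r0=2
thr0.r0=2 thr0.r1=0 thr1.r0=0
thr0.r0=2 thr0.r1=2 thr1.r0=0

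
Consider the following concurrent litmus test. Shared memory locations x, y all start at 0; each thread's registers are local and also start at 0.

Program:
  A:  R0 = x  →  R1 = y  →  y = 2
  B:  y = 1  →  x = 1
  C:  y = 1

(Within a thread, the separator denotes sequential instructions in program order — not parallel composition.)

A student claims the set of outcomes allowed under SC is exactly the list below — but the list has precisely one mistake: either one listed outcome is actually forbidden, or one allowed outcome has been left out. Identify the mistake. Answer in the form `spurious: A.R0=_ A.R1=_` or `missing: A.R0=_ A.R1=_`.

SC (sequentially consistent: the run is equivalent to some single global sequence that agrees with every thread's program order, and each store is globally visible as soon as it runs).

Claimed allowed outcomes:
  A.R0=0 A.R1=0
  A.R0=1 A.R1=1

missing: A.R0=0 A.R1=1

outcome vector order: (A.R0,A.R1)
SC: 3 outcomes — {0/0; 0/1; 1/1}
SC∖claimed = {0/1}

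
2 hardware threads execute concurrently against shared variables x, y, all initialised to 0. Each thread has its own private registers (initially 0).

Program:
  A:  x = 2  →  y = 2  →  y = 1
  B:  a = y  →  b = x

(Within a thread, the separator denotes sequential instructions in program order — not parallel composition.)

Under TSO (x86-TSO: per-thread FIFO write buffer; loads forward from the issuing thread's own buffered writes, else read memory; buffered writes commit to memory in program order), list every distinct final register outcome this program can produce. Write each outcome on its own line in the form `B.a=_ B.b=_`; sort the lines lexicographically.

outcome vector order: (B.a,B.b)
|TSO outcomes| = 4

B.a=0 B.b=0
B.a=0 B.b=2
B.a=1 B.b=2
B.a=2 B.b=2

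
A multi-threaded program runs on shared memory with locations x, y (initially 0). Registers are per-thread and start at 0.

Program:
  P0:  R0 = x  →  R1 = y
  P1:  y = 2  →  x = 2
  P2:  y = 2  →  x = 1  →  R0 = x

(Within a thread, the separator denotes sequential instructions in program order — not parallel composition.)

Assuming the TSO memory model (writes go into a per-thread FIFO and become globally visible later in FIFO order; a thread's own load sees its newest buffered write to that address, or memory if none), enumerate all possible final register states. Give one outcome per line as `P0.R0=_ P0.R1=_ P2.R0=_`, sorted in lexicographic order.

outcome vector order: (P0.R0,P0.R1,P2.R0)
|TSO outcomes| = 8

P0.R0=0 P0.R1=0 P2.R0=1
P0.R0=0 P0.R1=0 P2.R0=2
P0.R0=0 P0.R1=2 P2.R0=1
P0.R0=0 P0.R1=2 P2.R0=2
P0.R0=1 P0.R1=2 P2.R0=1
P0.R0=1 P0.R1=2 P2.R0=2
P0.R0=2 P0.R1=2 P2.R0=1
P0.R0=2 P0.R1=2 P2.R0=2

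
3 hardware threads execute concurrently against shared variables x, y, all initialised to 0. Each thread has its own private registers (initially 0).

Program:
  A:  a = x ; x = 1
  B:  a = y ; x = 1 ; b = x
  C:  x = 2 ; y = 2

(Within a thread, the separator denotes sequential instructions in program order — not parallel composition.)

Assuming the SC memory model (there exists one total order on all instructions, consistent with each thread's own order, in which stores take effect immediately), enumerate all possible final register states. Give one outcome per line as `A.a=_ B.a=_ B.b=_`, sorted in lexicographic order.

A.a=0 B.a=0 B.b=1
A.a=0 B.a=0 B.b=2
A.a=0 B.a=2 B.b=1
A.a=1 B.a=0 B.b=1
A.a=1 B.a=0 B.b=2
A.a=1 B.a=2 B.b=1
A.a=2 B.a=0 B.b=1
A.a=2 B.a=0 B.b=2
A.a=2 B.a=2 B.b=1

outcome vector order: (A.a,B.a,B.b)
|SC outcomes| = 9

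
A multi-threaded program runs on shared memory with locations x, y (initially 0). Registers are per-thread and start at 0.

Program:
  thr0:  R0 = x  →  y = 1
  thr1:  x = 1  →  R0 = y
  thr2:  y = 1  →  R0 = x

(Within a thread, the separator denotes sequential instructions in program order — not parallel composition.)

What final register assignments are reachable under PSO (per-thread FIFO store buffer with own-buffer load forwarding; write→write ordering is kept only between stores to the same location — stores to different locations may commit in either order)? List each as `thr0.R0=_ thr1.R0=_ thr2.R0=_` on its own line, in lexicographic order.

outcome vector order: (thr0.R0,thr1.R0,thr2.R0)
|PSO outcomes| = 8

thr0.R0=0 thr1.R0=0 thr2.R0=0
thr0.R0=0 thr1.R0=0 thr2.R0=1
thr0.R0=0 thr1.R0=1 thr2.R0=0
thr0.R0=0 thr1.R0=1 thr2.R0=1
thr0.R0=1 thr1.R0=0 thr2.R0=0
thr0.R0=1 thr1.R0=0 thr2.R0=1
thr0.R0=1 thr1.R0=1 thr2.R0=0
thr0.R0=1 thr1.R0=1 thr2.R0=1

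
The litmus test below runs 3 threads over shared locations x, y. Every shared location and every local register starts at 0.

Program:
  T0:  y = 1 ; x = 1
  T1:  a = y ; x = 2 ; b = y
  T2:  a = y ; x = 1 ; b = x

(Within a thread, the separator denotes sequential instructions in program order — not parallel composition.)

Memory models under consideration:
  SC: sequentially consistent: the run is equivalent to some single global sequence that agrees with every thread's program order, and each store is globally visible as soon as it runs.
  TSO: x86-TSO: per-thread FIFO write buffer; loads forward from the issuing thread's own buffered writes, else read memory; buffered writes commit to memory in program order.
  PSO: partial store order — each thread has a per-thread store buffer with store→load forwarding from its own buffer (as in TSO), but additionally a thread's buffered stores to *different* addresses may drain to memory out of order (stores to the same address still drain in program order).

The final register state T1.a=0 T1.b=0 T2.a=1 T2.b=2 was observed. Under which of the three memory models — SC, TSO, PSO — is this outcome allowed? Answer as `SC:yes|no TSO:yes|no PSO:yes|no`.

outcome vector order: (T1.a,T1.b,T2.a,T2.b)
under SC → <0 0 0 1>; <0 0 0 2>; <0 0 1 1>; <0 1 0 1>; <0 1 0 2>; <0 1 1 1>; <0 1 1 2>; <1 1 0 1>; <1 1 0 2>; <1 1 1 1>; <1 1 1 2>
under TSO → <0 0 0 1>; <0 0 0 2>; <0 0 1 1>; <0 0 1 2>; <0 1 0 1>; <0 1 0 2>; <0 1 1 1>; <0 1 1 2>; <1 1 0 1>; <1 1 0 2>; <1 1 1 1>; <1 1 1 2>
under PSO → <0 0 0 1>; <0 0 0 2>; <0 0 1 1>; <0 0 1 2>; <0 1 0 1>; <0 1 0 2>; <0 1 1 1>; <0 1 1 2>; <1 1 0 1>; <1 1 0 2>; <1 1 1 1>; <1 1 1 2>
target <0 0 1 2> ∈ {TSO,PSO}

SC:no TSO:yes PSO:yes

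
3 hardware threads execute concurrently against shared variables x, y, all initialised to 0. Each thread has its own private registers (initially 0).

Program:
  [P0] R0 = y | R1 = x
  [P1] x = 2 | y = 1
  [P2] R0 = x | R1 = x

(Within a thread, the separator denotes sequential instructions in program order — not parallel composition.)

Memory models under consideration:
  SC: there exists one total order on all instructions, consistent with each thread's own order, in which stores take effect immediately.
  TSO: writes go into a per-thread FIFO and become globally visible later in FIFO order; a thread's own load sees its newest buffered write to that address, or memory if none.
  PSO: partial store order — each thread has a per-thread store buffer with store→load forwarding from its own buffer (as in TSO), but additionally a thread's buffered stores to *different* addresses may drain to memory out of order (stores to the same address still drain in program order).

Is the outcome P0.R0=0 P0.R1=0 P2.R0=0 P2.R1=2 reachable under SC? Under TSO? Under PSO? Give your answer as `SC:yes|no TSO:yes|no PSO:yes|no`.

outcome vector order: (P0.R0,P0.R1,P2.R0,P2.R1)
[SC] allowed = {0000; 0002; 0022; 0200; 0202; 0222; 1200; 1202; 1222}
[TSO] allowed = {0000; 0002; 0022; 0200; 0202; 0222; 1200; 1202; 1222}
[PSO] allowed = {0000; 0002; 0022; 0200; 0202; 0222; 1000; 1002; 1022; 1200; 1202; 1222}
target 0002 ∈ {SC,TSO,PSO}

SC:yes TSO:yes PSO:yes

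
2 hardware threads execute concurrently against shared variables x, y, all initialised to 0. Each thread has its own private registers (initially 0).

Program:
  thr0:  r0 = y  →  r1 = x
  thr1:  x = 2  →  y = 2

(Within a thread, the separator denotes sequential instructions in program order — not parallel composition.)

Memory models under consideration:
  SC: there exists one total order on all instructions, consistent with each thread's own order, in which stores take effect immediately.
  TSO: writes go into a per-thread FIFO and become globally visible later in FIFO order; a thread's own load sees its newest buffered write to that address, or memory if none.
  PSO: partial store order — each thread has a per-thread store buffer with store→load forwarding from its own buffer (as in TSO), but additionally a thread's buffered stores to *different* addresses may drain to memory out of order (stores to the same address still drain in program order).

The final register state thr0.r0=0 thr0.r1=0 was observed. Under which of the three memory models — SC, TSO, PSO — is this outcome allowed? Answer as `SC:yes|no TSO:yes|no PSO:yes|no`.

outcome vector order: (thr0.r0,thr0.r1)
under SC → (0,0); (0,2); (2,2)
under TSO → (0,0); (0,2); (2,2)
under PSO → (0,0); (0,2); (2,0); (2,2)
target (0,0) ∈ {SC,TSO,PSO}

SC:yes TSO:yes PSO:yes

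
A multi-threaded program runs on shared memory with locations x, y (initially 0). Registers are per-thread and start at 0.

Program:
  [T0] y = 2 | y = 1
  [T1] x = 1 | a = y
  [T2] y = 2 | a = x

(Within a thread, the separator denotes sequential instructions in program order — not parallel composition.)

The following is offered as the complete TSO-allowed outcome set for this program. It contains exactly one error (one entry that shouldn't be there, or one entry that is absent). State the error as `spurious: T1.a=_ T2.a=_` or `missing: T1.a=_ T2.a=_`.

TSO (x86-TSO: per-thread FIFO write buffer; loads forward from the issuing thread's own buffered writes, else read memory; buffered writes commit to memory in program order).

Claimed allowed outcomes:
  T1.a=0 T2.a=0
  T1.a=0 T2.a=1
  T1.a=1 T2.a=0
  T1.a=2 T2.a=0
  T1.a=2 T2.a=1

outcome vector order: (T1.a,T2.a)
TSO (6): <0 0>; <0 1>; <1 0>; <1 1>; <2 0>; <2 1>
TSO∖claimed = {<1 1>}

missing: T1.a=1 T2.a=1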